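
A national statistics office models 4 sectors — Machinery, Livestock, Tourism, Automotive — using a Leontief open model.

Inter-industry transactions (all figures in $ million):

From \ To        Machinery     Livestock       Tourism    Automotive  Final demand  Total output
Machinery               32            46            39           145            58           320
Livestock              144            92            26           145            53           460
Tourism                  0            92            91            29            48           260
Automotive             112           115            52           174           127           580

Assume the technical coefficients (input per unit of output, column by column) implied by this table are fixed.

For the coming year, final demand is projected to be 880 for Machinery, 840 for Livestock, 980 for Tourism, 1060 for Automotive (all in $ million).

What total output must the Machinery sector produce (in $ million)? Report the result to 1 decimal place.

x_1 = 4224.6

Technical coefficients a_ij = z_ij / X_j:
  a_11 = 32/320 = 0.10, a_21 = 144/320 = 0.45, a_31 = 0/320 = 0.00, a_41 = 112/320 = 0.35
  a_12 = 46/460 = 0.10, a_22 = 92/460 = 0.20, a_32 = 92/460 = 0.20, a_42 = 115/460 = 0.25
  a_13 = 39/260 = 0.15, a_23 = 26/260 = 0.10, a_33 = 91/260 = 0.35, a_43 = 52/260 = 0.20
  a_14 = 145/580 = 0.25, a_24 = 145/580 = 0.25, a_34 = 29/580 = 0.05, a_44 = 174/580 = 0.30
I − A =
  [   0.90    -0.10    -0.15    -0.25]
  [  -0.45     0.80    -0.10    -0.25]
  [   0.00    -0.20     0.65    -0.05]
  [  -0.35    -0.25    -0.20     0.70]
Compute the cofactors C_ij = (−1)^(i+j)·(3×3 minor ij) of I−A; the adjugate is their transpose:
adj(I−A) = Cᵀ =
  [ 0.290125   0.118000   0.132875   0.155250]
  [ 0.258875   0.341000   0.182125   0.227250]
  [ 0.100125   0.121500   0.309375   0.101250]
  [ 0.266125   0.215500   0.219875   0.407250]
det(I−A) = Σ_j (I−A)_1j·C_1j = (0.90)(0.290125) + (-0.10)(0.258875) + (-0.15)(0.100125) + (-0.25)(0.266125) = 0.153675
(I − A)⁻¹ = adj(I−A) / det(I−A) ≈
  [   1.8879     0.7679     0.8646     1.0102]
  [   1.6846     2.2190     1.1851     1.4788]
  [   0.6515     0.7906     2.0132     0.6589]
  [   1.7317     1.4023     1.4308     2.6501]
x = (I − A)⁻¹ d = adj(I−A)·d / det(I−A), with det(I−A) = 0.153675:
  x_1 = (0.290125·880 + 0.118000·840 + 0.132875·980 + 0.155250·1060) / 0.153675 = 649.2125 / 0.153675 ≈ 4224.6
  x_2 = (0.258875·880 + 0.341000·840 + 0.182125·980 + 0.227250·1060) / 0.153675 = 933.6175 / 0.153675 ≈ 6075.3
  x_3 = (0.100125·880 + 0.121500·840 + 0.309375·980 + 0.101250·1060) / 0.153675 = 600.6825 / 0.153675 ≈ 3908.8
  x_4 = (0.266125·880 + 0.215500·840 + 0.219875·980 + 0.407250·1060) / 0.153675 = 1062.3725 / 0.153675 ≈ 6913.1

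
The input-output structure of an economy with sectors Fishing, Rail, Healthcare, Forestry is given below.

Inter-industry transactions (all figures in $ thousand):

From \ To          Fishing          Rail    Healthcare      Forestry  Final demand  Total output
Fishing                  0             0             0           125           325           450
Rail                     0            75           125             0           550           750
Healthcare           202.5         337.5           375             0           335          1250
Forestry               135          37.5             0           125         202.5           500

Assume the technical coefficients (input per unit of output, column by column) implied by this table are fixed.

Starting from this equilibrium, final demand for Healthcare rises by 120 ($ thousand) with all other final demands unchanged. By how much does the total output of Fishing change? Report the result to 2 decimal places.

Technical coefficients a_ij = z_ij / X_j:
  a_11 = 0/450 = 0.00, a_21 = 0/450 = 0.00, a_31 = 202.5/450 = 0.45, a_41 = 135/450 = 0.30
  a_12 = 0/750 = 0.00, a_22 = 75/750 = 0.10, a_32 = 337.5/750 = 0.45, a_42 = 37.5/750 = 0.05
  a_13 = 0/1250 = 0.00, a_23 = 125/1250 = 0.10, a_33 = 375/1250 = 0.30, a_43 = 0/1250 = 0.00
  a_14 = 125/500 = 0.25, a_24 = 0/500 = 0.00, a_34 = 0/500 = 0.00, a_44 = 125/500 = 0.25
I − A =
  [   1.00     0.00     0.00    -0.25]
  [   0.00     0.90    -0.10     0.00]
  [  -0.45    -0.45     0.70     0.00]
  [  -0.30    -0.05     0.00     0.75]
Compute the cofactors C_ij = (−1)^(i+j)·(3×3 minor ij) of I−A; the adjugate is their transpose:
adj(I−A) = Cᵀ =
  [ 0.438750   0.008750   0.001250   0.146250]
  [ 0.033750   0.472500   0.067500   0.011250]
  [ 0.303750   0.309375   0.607500   0.101250]
  [ 0.177750   0.035000   0.005000   0.585000]
det(I−A) = Σ_j (I−A)_1j·C_1j = (1.00)(0.438750) + (0.00)(0.033750) + (0.00)(0.303750) + (-0.25)(0.177750) = 0.3943125
(I − A)⁻¹ = adj(I−A) / det(I−A) ≈
  [   1.1127     0.0222     0.0032     0.3709]
  [   0.0856     1.1983     0.1712     0.0285]
  [   0.7703     0.7846     1.5407     0.2568]
  [   0.4508     0.0888     0.0127     1.4836]
Δx = (I − A)⁻¹ Δd with Δd having +120 in the Healthcare component and 0 elsewhere.
So Δx_1 = L_13 · (+120), where L_13 = adj(I−A)_13 / det(I−A) = 0.001250 / 0.3943125.
Δx_1 = 0.001250 × (+120) / 0.3943125 = 0.15 / 0.3943125 ≈ 0.38.

Δx_1 = 0.38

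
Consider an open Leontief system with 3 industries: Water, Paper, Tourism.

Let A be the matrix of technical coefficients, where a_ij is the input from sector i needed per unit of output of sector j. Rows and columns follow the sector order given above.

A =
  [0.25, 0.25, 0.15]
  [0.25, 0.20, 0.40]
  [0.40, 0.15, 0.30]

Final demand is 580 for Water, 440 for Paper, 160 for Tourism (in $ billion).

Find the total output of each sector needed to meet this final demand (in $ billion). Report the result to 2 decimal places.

x_1 = 1734.25, x_2 = 1905.94, x_3 = 1627.99

I − A =
  [   0.75    -0.25    -0.15]
  [  -0.25     0.80    -0.40]
  [  -0.40    -0.15     0.70]
Cofactors of I−A, C_ij = (−1)^(i+j)·(minor ij) (rows/columns in the sector order above):
  C_11 = (0.80)(0.70) − (-0.40)(-0.15) = 0.5000
  C_12 = −[(-0.25)(0.70) − (-0.40)(-0.40)] = 0.3350
  C_13 = (-0.25)(-0.15) − (0.80)(-0.40) = 0.3575
  C_21 = −[(-0.25)(0.70) − (-0.15)(-0.15)] = 0.1975
  C_22 = (0.75)(0.70) − (-0.15)(-0.40) = 0.4650
  C_23 = −[(0.75)(-0.15) − (-0.25)(-0.40)] = 0.2125
  C_31 = (-0.25)(-0.40) − (-0.15)(0.80) = 0.2200
  C_32 = −[(0.75)(-0.40) − (-0.15)(-0.25)] = 0.3375
  C_33 = (0.75)(0.80) − (-0.25)(-0.25) = 0.5375
det(I−A) = Σ_j (I−A)_1j·C_1j = (0.75)(0.5000) + (-0.25)(0.3350) + (-0.15)(0.3575) = 0.237625
adj(I−A) = Cᵀ =
  [ 0.5000   0.1975   0.2200]
  [ 0.3350   0.4650   0.3375]
  [ 0.3575   0.2125   0.5375]
(I − A)⁻¹ = adj(I−A) / det(I−A) ≈
  [   2.1042     0.8311     0.9258]
  [   1.4098     1.9569     1.4203]
  [   1.5045     0.8943     2.2620]
x = (I − A)⁻¹ d = adj(I−A)·d / det(I−A), with det(I−A) = 0.237625:
  x_1 = (0.5000·580 + 0.1975·440 + 0.2200·160) / 0.237625 = 412.10 / 0.237625 ≈ 1734.25
  x_2 = (0.3350·580 + 0.4650·440 + 0.3375·160) / 0.237625 = 452.90 / 0.237625 ≈ 1905.94
  x_3 = (0.3575·580 + 0.2125·440 + 0.5375·160) / 0.237625 = 386.85 / 0.237625 ≈ 1627.99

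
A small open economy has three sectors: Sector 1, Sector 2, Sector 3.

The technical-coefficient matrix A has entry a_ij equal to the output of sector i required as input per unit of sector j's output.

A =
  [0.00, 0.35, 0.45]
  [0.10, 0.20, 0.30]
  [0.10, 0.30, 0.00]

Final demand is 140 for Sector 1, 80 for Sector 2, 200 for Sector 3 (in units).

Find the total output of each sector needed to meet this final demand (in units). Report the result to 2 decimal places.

I − A =
  [   1.00    -0.35    -0.45]
  [  -0.10     0.80    -0.30]
  [  -0.10    -0.30     1.00]
Cofactors of I−A, C_ij = (−1)^(i+j)·(minor ij) (rows/columns in the sector order above):
  C_11 = (0.80)(1.00) − (-0.30)(-0.30) = 0.7100
  C_12 = −[(-0.10)(1.00) − (-0.30)(-0.10)] = 0.1300
  C_13 = (-0.10)(-0.30) − (0.80)(-0.10) = 0.1100
  C_21 = −[(-0.35)(1.00) − (-0.45)(-0.30)] = 0.4850
  C_22 = (1.00)(1.00) − (-0.45)(-0.10) = 0.9550
  C_23 = −[(1.00)(-0.30) − (-0.35)(-0.10)] = 0.3350
  C_31 = (-0.35)(-0.30) − (-0.45)(0.80) = 0.4650
  C_32 = −[(1.00)(-0.30) − (-0.45)(-0.10)] = 0.3450
  C_33 = (1.00)(0.80) − (-0.35)(-0.10) = 0.7650
det(I−A) = Σ_j (I−A)_1j·C_1j = (1.00)(0.7100) + (-0.35)(0.1300) + (-0.45)(0.1100) = 0.6150
adj(I−A) = Cᵀ =
  [ 0.7100   0.4850   0.4650]
  [ 0.1300   0.9550   0.3450]
  [ 0.1100   0.3350   0.7650]
(I − A)⁻¹ = adj(I−A) / det(I−A) ≈
  [   1.1545     0.7886     0.7561]
  [   0.2114     1.5528     0.5610]
  [   0.1789     0.5447     1.2439]
x = (I − A)⁻¹ d = adj(I−A)·d / det(I−A), with det(I−A) = 0.6150:
  x_1 = (0.7100·140 + 0.4850·80 + 0.4650·200) / 0.6150 = 231.20 / 0.6150 ≈ 375.93
  x_2 = (0.1300·140 + 0.9550·80 + 0.3450·200) / 0.6150 = 163.60 / 0.6150 ≈ 266.02
  x_3 = (0.1100·140 + 0.3350·80 + 0.7650·200) / 0.6150 = 195.20 / 0.6150 ≈ 317.40

x_1 = 375.93, x_2 = 266.02, x_3 = 317.40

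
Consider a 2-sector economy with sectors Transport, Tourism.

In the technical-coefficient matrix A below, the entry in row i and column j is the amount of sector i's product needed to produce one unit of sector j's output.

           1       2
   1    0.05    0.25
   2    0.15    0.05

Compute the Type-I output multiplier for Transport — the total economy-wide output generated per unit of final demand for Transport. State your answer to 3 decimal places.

I − A =
  [   0.95    -0.25]
  [  -0.15     0.95]
det(I−A) = (0.95)(0.95) − (-0.25)(-0.15) = 0.8650
adj(I−A) = [[0.95, 0.25], [0.15, 0.95]]
(I − A)⁻¹ = adj(I−A) / det(I−A) ≈
  [   1.0983     0.2890]
  [   0.1734     1.0983]
The output multiplier for sector j is the column-j sum of the Leontief inverse (I − A)⁻¹ = adj(I−A) / det(I−A).
Column 1 of adj(I−A): (0.95, 0.15); det(I−A) = 0.8650.
m_1 = (0.95 + 0.15) / 0.8650 = 1.10 / 0.8650 ≈ 1.272.

m_1 = 1.272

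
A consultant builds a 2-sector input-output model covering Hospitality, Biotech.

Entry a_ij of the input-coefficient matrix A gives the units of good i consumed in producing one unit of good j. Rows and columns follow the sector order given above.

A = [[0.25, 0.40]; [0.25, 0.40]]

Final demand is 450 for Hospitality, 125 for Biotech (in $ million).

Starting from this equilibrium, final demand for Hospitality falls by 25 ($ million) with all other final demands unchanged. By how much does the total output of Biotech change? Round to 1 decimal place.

I − A =
  [   0.75    -0.40]
  [  -0.25     0.60]
det(I−A) = (0.75)(0.60) − (-0.40)(-0.25) = 0.3500
adj(I−A) = [[0.60, 0.40], [0.25, 0.75]]
(I − A)⁻¹ = adj(I−A) / det(I−A) ≈
  [   1.7143     1.1429]
  [   0.7143     2.1429]
Δx = (I − A)⁻¹ Δd with Δd having -25 in the Hospitality component and 0 elsewhere.
So Δx_2 = L_21 · (-25), where L_21 = adj(I−A)_21 / det(I−A) = 0.25 / 0.3500.
Δx_2 = 0.25 × (-25) / 0.3500 = -6.25 / 0.3500 ≈ -17.9.

Δx_2 = -17.9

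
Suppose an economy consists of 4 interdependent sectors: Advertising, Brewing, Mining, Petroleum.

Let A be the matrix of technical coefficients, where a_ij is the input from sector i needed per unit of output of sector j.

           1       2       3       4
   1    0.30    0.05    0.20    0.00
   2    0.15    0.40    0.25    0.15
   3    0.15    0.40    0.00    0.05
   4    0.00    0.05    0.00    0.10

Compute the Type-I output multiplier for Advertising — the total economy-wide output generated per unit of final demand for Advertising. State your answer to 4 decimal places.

m_1 = 2.7525

I − A =
  [   0.70    -0.05    -0.20     0.00]
  [  -0.15     0.60    -0.25    -0.15]
  [  -0.15    -0.40     1.00    -0.05]
  [   0.00    -0.05     0.00     0.90]
Compute the cofactors C_ij = (−1)^(i+j)·(3×3 minor ij) of I−A; the adjugate is their transpose:
adj(I−A) = Cᵀ =
  [ 0.441875   0.117500   0.117750   0.026125]
  [ 0.168750   0.603000   0.184500   0.110750]
  [ 0.134250   0.260500   0.366000   0.063750]
  [ 0.009375   0.033500   0.010250   0.310625]
det(I−A) = Σ_j (I−A)_1j·C_1j = (0.70)(0.441875) + (-0.05)(0.168750) + (-0.20)(0.134250) + (0.00)(0.009375) = 0.274025
(I − A)⁻¹ = adj(I−A) / det(I−A) ≈
  [   1.61254     0.42879     0.42971     0.09534]
  [   0.61582     2.20053     0.67330     0.40416]
  [   0.48992     0.95064     1.33564     0.23264]
  [   0.03421     0.12225     0.03741     1.13356]
The output multiplier for sector j is the column-j sum of the Leontief inverse (I − A)⁻¹ = adj(I−A) / det(I−A).
Column 1 of adj(I−A): (0.441875, 0.168750, 0.134250, 0.009375); det(I−A) = 0.274025.
m_1 = (0.441875 + 0.168750 + 0.134250 + 0.009375) / 0.274025 = 0.75425 / 0.274025 ≈ 2.7525.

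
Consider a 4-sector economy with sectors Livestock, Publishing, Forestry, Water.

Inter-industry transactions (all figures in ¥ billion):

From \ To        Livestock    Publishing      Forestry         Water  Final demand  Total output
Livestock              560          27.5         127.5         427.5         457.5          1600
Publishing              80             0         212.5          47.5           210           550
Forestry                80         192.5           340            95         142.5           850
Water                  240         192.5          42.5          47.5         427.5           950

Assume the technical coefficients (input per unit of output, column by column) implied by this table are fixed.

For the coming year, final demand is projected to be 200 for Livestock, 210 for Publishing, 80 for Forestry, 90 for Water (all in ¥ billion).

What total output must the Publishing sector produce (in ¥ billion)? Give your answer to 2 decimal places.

x_P = 383.34

Technical coefficients a_ij = z_ij / X_j:
  a_LL = 560/1600 = 0.35, a_PL = 80/1600 = 0.05, a_FL = 80/1600 = 0.05, a_WL = 240/1600 = 0.15
  a_LP = 27.5/550 = 0.05, a_PP = 0/550 = 0.00, a_FP = 192.5/550 = 0.35, a_WP = 192.5/550 = 0.35
  a_LF = 127.5/850 = 0.15, a_PF = 212.5/850 = 0.25, a_FF = 340/850 = 0.40, a_WF = 42.5/850 = 0.05
  a_LW = 427.5/950 = 0.45, a_PW = 47.5/950 = 0.05, a_FW = 95/950 = 0.10, a_WW = 47.5/950 = 0.05
I − A =
  [   0.65    -0.05    -0.15    -0.45]
  [  -0.05     1.00    -0.25    -0.05]
  [  -0.05    -0.35     0.60    -0.10]
  [  -0.15    -0.35    -0.05     0.95]
Compute the cofactors C_ij = (−1)^(i+j)·(3×3 minor ij) of I−A; the adjugate is their transpose:
adj(I−A) = Cᵀ =
  [ 0.461750   0.185750   0.213750   0.251000]
  [ 0.048500   0.316250   0.148500   0.055250]
  [ 0.082625   0.226250   0.528000   0.106625]
  [ 0.095125   0.157750   0.116250   0.320875]
det(I−A) = Σ_j (I−A)_1j·C_1j = (0.65)(0.461750) + (-0.05)(0.048500) + (-0.15)(0.082625) + (-0.45)(0.095125) = 0.2425125
(I − A)⁻¹ = adj(I−A) / det(I−A) ≈
  [   1.9040     0.7659     0.8814     1.0350]
  [   0.2000     1.3041     0.6123     0.2278]
  [   0.3407     0.9329     2.1772     0.4397]
  [   0.3922     0.6505     0.4794     1.3231]
x = (I − A)⁻¹ d = adj(I−A)·d / det(I−A), with det(I−A) = 0.2425125:
  x_L = (0.461750·200 + 0.185750·210 + 0.213750·80 + 0.251000·90) / 0.2425125 = 171.0475 / 0.2425125 ≈ 705.31
  x_P = (0.048500·200 + 0.316250·210 + 0.148500·80 + 0.055250·90) / 0.2425125 = 92.965 / 0.2425125 ≈ 383.34
  x_F = (0.082625·200 + 0.226250·210 + 0.528000·80 + 0.106625·90) / 0.2425125 = 115.87375 / 0.2425125 ≈ 477.81
  x_W = (0.095125·200 + 0.157750·210 + 0.116250·80 + 0.320875·90) / 0.2425125 = 90.33125 / 0.2425125 ≈ 372.48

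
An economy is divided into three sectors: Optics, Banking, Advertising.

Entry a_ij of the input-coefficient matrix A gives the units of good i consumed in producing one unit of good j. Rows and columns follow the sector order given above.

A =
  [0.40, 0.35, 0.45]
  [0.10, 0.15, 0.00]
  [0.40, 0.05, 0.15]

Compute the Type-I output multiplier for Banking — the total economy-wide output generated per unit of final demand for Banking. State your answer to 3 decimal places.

m_B = 3.300

I − A =
  [   0.60    -0.35    -0.45]
  [  -0.10     0.85     0.00]
  [  -0.40    -0.05     0.85]
Cofactors of I−A, C_ij = (−1)^(i+j)·(minor ij) (rows/columns in the sector order above):
  C_11 = (0.85)(0.85) − (0.00)(-0.05) = 0.7225
  C_12 = −[(-0.10)(0.85) − (0.00)(-0.40)] = 0.0850
  C_13 = (-0.10)(-0.05) − (0.85)(-0.40) = 0.3450
  C_21 = −[(-0.35)(0.85) − (-0.45)(-0.05)] = 0.3200
  C_22 = (0.60)(0.85) − (-0.45)(-0.40) = 0.3300
  C_23 = −[(0.60)(-0.05) − (-0.35)(-0.40)] = 0.1700
  C_31 = (-0.35)(0.00) − (-0.45)(0.85) = 0.3825
  C_32 = −[(0.60)(0.00) − (-0.45)(-0.10)] = 0.0450
  C_33 = (0.60)(0.85) − (-0.35)(-0.10) = 0.4750
det(I−A) = Σ_j (I−A)_1j·C_1j = (0.60)(0.7225) + (-0.35)(0.0850) + (-0.45)(0.3450) = 0.2485
adj(I−A) = Cᵀ =
  [ 0.7225   0.3200   0.3825]
  [ 0.0850   0.3300   0.0450]
  [ 0.3450   0.1700   0.4750]
(I − A)⁻¹ = adj(I−A) / det(I−A) ≈
  [   2.9074     1.2877     1.5392]
  [   0.3421     1.3280     0.1811]
  [   1.3883     0.6841     1.9115]
The output multiplier for sector j is the column-j sum of the Leontief inverse (I − A)⁻¹ = adj(I−A) / det(I−A).
Column B of adj(I−A): (0.3200, 0.3300, 0.1700); det(I−A) = 0.2485.
m_B = (0.3200 + 0.3300 + 0.1700) / 0.2485 = 0.82 / 0.2485 ≈ 3.300.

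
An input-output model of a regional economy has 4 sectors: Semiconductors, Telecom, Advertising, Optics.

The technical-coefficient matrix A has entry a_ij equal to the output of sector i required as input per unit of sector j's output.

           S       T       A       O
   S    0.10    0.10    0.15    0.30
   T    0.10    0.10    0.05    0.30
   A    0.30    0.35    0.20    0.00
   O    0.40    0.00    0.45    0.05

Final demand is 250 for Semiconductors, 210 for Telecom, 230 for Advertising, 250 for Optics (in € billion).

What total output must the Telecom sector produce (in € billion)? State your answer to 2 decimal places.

I − A =
  [   0.90    -0.10    -0.15    -0.30]
  [  -0.10     0.90    -0.05    -0.30]
  [  -0.30    -0.35     0.80     0.00]
  [  -0.40     0.00    -0.45     0.95]
Compute the cofactors C_ij = (−1)^(i+j)·(3×3 minor ij) of I−A; the adjugate is their transpose:
adj(I−A) = Cᵀ =
  [ 0.620125   0.173125   0.268000   0.250500]
  [ 0.226750   0.504750   0.204000   0.231000]
  [ 0.331750   0.285750   0.640000   0.195000]
  [ 0.418250   0.208250   0.416000   0.577000]
det(I−A) = Σ_j (I−A)_1j·C_1j = (0.90)(0.620125) + (-0.10)(0.226750) + (-0.15)(0.331750) + (-0.30)(0.418250) = 0.3602
(I − A)⁻¹ = adj(I−A) / det(I−A) ≈
  [   1.7216     0.4806     0.7440     0.6954]
  [   0.6295     1.4013     0.5664     0.6413]
  [   0.9210     0.7933     1.7768     0.5414]
  [   1.1612     0.5782     1.1549     1.6019]
x = (I − A)⁻¹ d = adj(I−A)·d / det(I−A), with det(I−A) = 0.3602:
  x_S = (0.620125·250 + 0.173125·210 + 0.268000·230 + 0.250500·250) / 0.3602 = 315.6525 / 0.3602 ≈ 876.33
  x_T = (0.226750·250 + 0.504750·210 + 0.204000·230 + 0.231000·250) / 0.3602 = 267.355 / 0.3602 ≈ 742.24
  x_A = (0.331750·250 + 0.285750·210 + 0.640000·230 + 0.195000·250) / 0.3602 = 338.895 / 0.3602 ≈ 940.85
  x_O = (0.418250·250 + 0.208250·210 + 0.416000·230 + 0.577000·250) / 0.3602 = 388.225 / 0.3602 ≈ 1077.80

x_T = 742.24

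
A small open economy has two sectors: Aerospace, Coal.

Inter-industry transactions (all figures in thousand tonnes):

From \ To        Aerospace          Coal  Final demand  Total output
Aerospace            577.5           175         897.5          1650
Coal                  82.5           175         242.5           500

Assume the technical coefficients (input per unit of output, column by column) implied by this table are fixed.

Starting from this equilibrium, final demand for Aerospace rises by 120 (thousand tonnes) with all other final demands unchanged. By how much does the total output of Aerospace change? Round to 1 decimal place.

Technical coefficients a_ij = z_ij / X_j:
  a_11 = 577.5/1650 = 0.35, a_21 = 82.5/1650 = 0.05
  a_12 = 175/500 = 0.35, a_22 = 175/500 = 0.35
I − A =
  [   0.65    -0.35]
  [  -0.05     0.65]
det(I−A) = (0.65)(0.65) − (-0.35)(-0.05) = 0.4050
adj(I−A) = [[0.65, 0.35], [0.05, 0.65]]
(I − A)⁻¹ = adj(I−A) / det(I−A) ≈
  [   1.6049     0.8642]
  [   0.1235     1.6049]
Δx = (I − A)⁻¹ Δd with Δd having +120 in the Aerospace component and 0 elsewhere.
So Δx_1 = L_11 · (+120), where L_11 = adj(I−A)_11 / det(I−A) = 0.65 / 0.4050.
Δx_1 = 0.65 × (+120) / 0.4050 = 78.00 / 0.4050 ≈ 192.6.

Δx_1 = 192.6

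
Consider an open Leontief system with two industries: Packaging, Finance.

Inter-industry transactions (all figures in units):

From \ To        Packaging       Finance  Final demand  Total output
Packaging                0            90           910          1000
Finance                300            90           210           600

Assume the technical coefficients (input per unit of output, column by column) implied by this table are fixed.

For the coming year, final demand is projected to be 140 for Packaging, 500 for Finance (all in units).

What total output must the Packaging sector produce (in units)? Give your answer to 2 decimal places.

x_1 = 240.99

Technical coefficients a_ij = z_ij / X_j:
  a_11 = 0/1000 = 0.00, a_21 = 300/1000 = 0.30
  a_12 = 90/600 = 0.15, a_22 = 90/600 = 0.15
I − A =
  [   1.00    -0.15]
  [  -0.30     0.85]
det(I−A) = (1.00)(0.85) − (-0.15)(-0.30) = 0.8050
adj(I−A) = [[0.85, 0.15], [0.30, 1.00]]
(I − A)⁻¹ = adj(I−A) / det(I−A) ≈
  [   1.0559     0.1863]
  [   0.3727     1.2422]
x = (I − A)⁻¹ d = adj(I−A)·d / det(I−A), with det(I−A) = 0.8050:
  x_1 = (0.85·140 + 0.15·500) / 0.8050 = 194.00 / 0.8050 ≈ 240.99
  x_2 = (0.30·140 + 1.00·500) / 0.8050 = 542.00 / 0.8050 ≈ 673.29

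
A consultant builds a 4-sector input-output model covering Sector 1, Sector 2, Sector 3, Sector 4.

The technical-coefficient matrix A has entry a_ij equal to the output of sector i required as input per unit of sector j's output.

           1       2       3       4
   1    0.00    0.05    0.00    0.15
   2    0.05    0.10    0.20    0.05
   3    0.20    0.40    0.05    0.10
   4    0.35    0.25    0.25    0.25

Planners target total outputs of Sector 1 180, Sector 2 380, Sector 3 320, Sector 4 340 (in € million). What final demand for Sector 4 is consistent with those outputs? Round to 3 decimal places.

I − A =
  [   1.00    -0.05     0.00    -0.15]
  [  -0.05     0.90    -0.20    -0.05]
  [  -0.20    -0.40     0.95    -0.10]
  [  -0.35    -0.25    -0.25     0.75]
d = (I − A) x:
  d_1 = (+1.00)·180 + (-0.05)·380 + (+0.00)·320 + (-0.15)·340 = 110.000
  d_2 = (-0.05)·180 + (+0.90)·380 + (-0.20)·320 + (-0.05)·340 = 252.000
  d_3 = (-0.20)·180 + (-0.40)·380 + (+0.95)·320 + (-0.10)·340 = 82.000
  d_4 = (-0.35)·180 + (-0.25)·380 + (-0.25)·320 + (+0.75)·340 = 17.000

d_4 = 17.000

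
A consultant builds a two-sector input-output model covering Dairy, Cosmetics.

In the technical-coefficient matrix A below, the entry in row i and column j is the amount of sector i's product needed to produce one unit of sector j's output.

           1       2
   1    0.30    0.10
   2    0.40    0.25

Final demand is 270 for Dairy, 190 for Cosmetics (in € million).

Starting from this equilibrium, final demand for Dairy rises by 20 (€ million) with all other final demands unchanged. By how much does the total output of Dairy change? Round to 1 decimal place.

I − A =
  [   0.70    -0.10]
  [  -0.40     0.75]
det(I−A) = (0.70)(0.75) − (-0.10)(-0.40) = 0.4850
adj(I−A) = [[0.75, 0.10], [0.40, 0.70]]
(I − A)⁻¹ = adj(I−A) / det(I−A) ≈
  [   1.5464     0.2062]
  [   0.8247     1.4433]
Δx = (I − A)⁻¹ Δd with Δd having +20 in the Dairy component and 0 elsewhere.
So Δx_1 = L_11 · (+20), where L_11 = adj(I−A)_11 / det(I−A) = 0.75 / 0.4850.
Δx_1 = 0.75 × (+20) / 0.4850 = 15.00 / 0.4850 ≈ 30.9.

Δx_1 = 30.9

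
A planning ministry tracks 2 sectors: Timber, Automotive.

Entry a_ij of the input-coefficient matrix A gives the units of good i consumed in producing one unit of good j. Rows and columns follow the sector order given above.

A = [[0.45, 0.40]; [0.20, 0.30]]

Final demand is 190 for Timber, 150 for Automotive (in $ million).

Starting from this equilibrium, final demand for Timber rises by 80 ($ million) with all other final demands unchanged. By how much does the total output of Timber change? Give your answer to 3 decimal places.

I − A =
  [   0.55    -0.40]
  [  -0.20     0.70]
det(I−A) = (0.55)(0.70) − (-0.40)(-0.20) = 0.3050
adj(I−A) = [[0.70, 0.40], [0.20, 0.55]]
(I − A)⁻¹ = adj(I−A) / det(I−A) ≈
  [   2.2951     1.3115]
  [   0.6557     1.8033]
Δx = (I − A)⁻¹ Δd with Δd having +80 in the Timber component and 0 elsewhere.
So Δx_1 = L_11 · (+80), where L_11 = adj(I−A)_11 / det(I−A) = 0.70 / 0.3050.
Δx_1 = 0.70 × (+80) / 0.3050 = 56.00 / 0.3050 ≈ 183.607.

Δx_1 = 183.607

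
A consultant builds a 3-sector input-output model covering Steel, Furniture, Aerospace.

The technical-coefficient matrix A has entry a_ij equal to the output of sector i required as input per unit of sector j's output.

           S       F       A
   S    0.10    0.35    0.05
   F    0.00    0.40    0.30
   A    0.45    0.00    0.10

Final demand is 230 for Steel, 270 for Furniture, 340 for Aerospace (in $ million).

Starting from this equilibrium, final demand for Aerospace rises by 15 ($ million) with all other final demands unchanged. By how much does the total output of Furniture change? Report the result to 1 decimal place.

Δx_F = 9.5

I − A =
  [   0.90    -0.35    -0.05]
  [   0.00     0.60    -0.30]
  [  -0.45     0.00     0.90]
Cofactors of I−A, C_ij = (−1)^(i+j)·(minor ij) (rows/columns in the sector order above):
  C_11 = (0.60)(0.90) − (-0.30)(0.00) = 0.5400
  C_12 = −[(0.00)(0.90) − (-0.30)(-0.45)] = 0.1350
  C_13 = (0.00)(0.00) − (0.60)(-0.45) = 0.2700
  C_21 = −[(-0.35)(0.90) − (-0.05)(0.00)] = 0.3150
  C_22 = (0.90)(0.90) − (-0.05)(-0.45) = 0.7875
  C_23 = −[(0.90)(0.00) − (-0.35)(-0.45)] = 0.1575
  C_31 = (-0.35)(-0.30) − (-0.05)(0.60) = 0.1350
  C_32 = −[(0.90)(-0.30) − (-0.05)(0.00)] = 0.2700
  C_33 = (0.90)(0.60) − (-0.35)(0.00) = 0.5400
det(I−A) = Σ_j (I−A)_1j·C_1j = (0.90)(0.5400) + (-0.35)(0.1350) + (-0.05)(0.2700) = 0.42525
adj(I−A) = Cᵀ =
  [ 0.5400   0.3150   0.1350]
  [ 0.1350   0.7875   0.2700]
  [ 0.2700   0.1575   0.5400]
(I − A)⁻¹ = adj(I−A) / det(I−A) ≈
  [   1.2698     0.7407     0.3175]
  [   0.3175     1.8519     0.6349]
  [   0.6349     0.3704     1.2698]
Δx = (I − A)⁻¹ Δd with Δd having +15 in the Aerospace component and 0 elsewhere.
So Δx_F = L_FA · (+15), where L_FA = adj(I−A)_FA / det(I−A) = 0.2700 / 0.42525.
Δx_F = 0.2700 × (+15) / 0.42525 = 4.05 / 0.42525 ≈ 9.5.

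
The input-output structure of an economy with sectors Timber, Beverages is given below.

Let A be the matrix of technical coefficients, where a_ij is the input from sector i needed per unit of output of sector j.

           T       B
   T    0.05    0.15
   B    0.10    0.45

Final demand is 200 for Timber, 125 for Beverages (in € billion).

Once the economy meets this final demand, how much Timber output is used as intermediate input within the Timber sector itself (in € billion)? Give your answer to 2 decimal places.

I − A =
  [   0.95    -0.15]
  [  -0.10     0.55]
det(I−A) = (0.95)(0.55) − (-0.15)(-0.10) = 0.5075
adj(I−A) = [[0.55, 0.15], [0.10, 0.95]]
(I − A)⁻¹ = adj(I−A) / det(I−A) ≈
  [   1.0837     0.2956]
  [   0.1970     1.8719]
First solve x = (I − A)⁻¹ d = adj(I−A)·d / det(I−A); in particular x_T = (0.55·200 + 0.15·125) / 0.5075 = 128.75 / 0.5075 ≈ 253.6946.
Intermediate flow from T to T: z_TT = a_TT · x_T = 0.05 × 128.75 / 0.5075 = 6.4375 / 0.5075 ≈ 12.68.

z_TT = 12.68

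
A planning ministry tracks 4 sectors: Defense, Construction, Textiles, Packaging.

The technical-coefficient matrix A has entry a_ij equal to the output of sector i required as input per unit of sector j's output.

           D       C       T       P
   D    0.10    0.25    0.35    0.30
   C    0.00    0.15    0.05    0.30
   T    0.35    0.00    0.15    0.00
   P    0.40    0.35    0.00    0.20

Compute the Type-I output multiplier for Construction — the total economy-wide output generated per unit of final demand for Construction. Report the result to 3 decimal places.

m_C = 4.319

I − A =
  [   0.90    -0.25    -0.35    -0.30]
  [   0.00     0.85    -0.05    -0.30]
  [  -0.35     0.00     0.85     0.00]
  [  -0.40    -0.35     0.00     0.80]
Compute the cofactors C_ij = (−1)^(i+j)·(3×3 minor ij) of I−A; the adjugate is their transpose:
adj(I−A) = Cᵀ =
  [ 0.488750   0.259250   0.216500   0.280500]
  [ 0.116000   0.412000   0.072000   0.198000]
  [ 0.201250   0.106750   0.385500   0.115500]
  [ 0.295125   0.309875   0.139750   0.541750]
det(I−A) = Σ_j (I−A)_1j·C_1j = (0.90)(0.488750) + (-0.25)(0.116000) + (-0.35)(0.201250) + (-0.30)(0.295125) = 0.2519
(I − A)⁻¹ = adj(I−A) / det(I−A) ≈
  [   1.9403     1.0292     0.8595     1.1135]
  [   0.4605     1.6356     0.2858     0.7860]
  [   0.7989     0.4238     1.5304     0.4585]
  [   1.1716     1.2302     0.5548     2.1507]
The output multiplier for sector j is the column-j sum of the Leontief inverse (I − A)⁻¹ = adj(I−A) / det(I−A).
Column C of adj(I−A): (0.259250, 0.412000, 0.106750, 0.309875); det(I−A) = 0.2519.
m_C = (0.259250 + 0.412000 + 0.106750 + 0.309875) / 0.2519 = 1.087875 / 0.2519 ≈ 4.319.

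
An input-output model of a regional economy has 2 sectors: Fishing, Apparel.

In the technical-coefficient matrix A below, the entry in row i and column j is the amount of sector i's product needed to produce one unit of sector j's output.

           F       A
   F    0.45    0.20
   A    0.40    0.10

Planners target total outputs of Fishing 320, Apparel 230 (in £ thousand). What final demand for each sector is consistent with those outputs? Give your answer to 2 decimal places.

d_F = 130.00, d_A = 79.00

I − A =
  [   0.55    -0.20]
  [  -0.40     0.90]
d = (I − A) x:
  d_F = (+0.55)·320 + (-0.20)·230 = 130.00
  d_A = (-0.40)·320 + (+0.90)·230 = 79.00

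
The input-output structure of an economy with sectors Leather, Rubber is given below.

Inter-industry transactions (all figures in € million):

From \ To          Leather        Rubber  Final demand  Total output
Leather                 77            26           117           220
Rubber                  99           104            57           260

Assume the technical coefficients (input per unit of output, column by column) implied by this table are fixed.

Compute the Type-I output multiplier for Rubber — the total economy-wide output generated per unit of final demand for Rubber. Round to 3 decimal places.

m_2 = 2.174

Technical coefficients a_ij = z_ij / X_j:
  a_11 = 77/220 = 0.35, a_21 = 99/220 = 0.45
  a_12 = 26/260 = 0.10, a_22 = 104/260 = 0.40
I − A =
  [   0.65    -0.10]
  [  -0.45     0.60]
det(I−A) = (0.65)(0.60) − (-0.10)(-0.45) = 0.3450
adj(I−A) = [[0.60, 0.10], [0.45, 0.65]]
(I − A)⁻¹ = adj(I−A) / det(I−A) ≈
  [   1.7391     0.2899]
  [   1.3043     1.8841]
The output multiplier for sector j is the column-j sum of the Leontief inverse (I − A)⁻¹ = adj(I−A) / det(I−A).
Column 2 of adj(I−A): (0.10, 0.65); det(I−A) = 0.3450.
m_2 = (0.10 + 0.65) / 0.3450 = 0.75 / 0.3450 ≈ 2.174.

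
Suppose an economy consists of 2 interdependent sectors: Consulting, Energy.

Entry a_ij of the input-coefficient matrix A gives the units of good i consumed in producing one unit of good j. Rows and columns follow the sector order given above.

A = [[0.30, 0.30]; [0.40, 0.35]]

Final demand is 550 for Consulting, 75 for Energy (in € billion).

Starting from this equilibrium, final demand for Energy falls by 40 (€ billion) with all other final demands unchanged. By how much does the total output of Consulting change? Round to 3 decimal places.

I − A =
  [   0.70    -0.30]
  [  -0.40     0.65]
det(I−A) = (0.70)(0.65) − (-0.30)(-0.40) = 0.3350
adj(I−A) = [[0.65, 0.30], [0.40, 0.70]]
(I − A)⁻¹ = adj(I−A) / det(I−A) ≈
  [   1.9403     0.8955]
  [   1.1940     2.0896]
Δx = (I − A)⁻¹ Δd with Δd having -40 in the Energy component and 0 elsewhere.
So Δx_1 = L_12 · (-40), where L_12 = adj(I−A)_12 / det(I−A) = 0.30 / 0.3350.
Δx_1 = 0.30 × (-40) / 0.3350 = -12.00 / 0.3350 ≈ -35.821.

Δx_1 = -35.821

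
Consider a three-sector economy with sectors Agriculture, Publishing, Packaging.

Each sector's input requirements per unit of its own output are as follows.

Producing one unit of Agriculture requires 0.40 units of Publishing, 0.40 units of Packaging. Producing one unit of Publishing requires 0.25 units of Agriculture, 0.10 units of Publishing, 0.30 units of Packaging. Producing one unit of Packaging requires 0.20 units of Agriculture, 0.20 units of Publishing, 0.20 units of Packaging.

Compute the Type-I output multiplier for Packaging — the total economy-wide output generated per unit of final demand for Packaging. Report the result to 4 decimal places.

m_3 = 2.8233

I − A =
  [   1.00    -0.25    -0.20]
  [  -0.40     0.90    -0.20]
  [  -0.40    -0.30     0.80]
Cofactors of I−A, C_ij = (−1)^(i+j)·(minor ij) (rows/columns in the sector order above):
  C_11 = (0.90)(0.80) − (-0.20)(-0.30) = 0.6600
  C_12 = −[(-0.40)(0.80) − (-0.20)(-0.40)] = 0.4000
  C_13 = (-0.40)(-0.30) − (0.90)(-0.40) = 0.4800
  C_21 = −[(-0.25)(0.80) − (-0.20)(-0.30)] = 0.2600
  C_22 = (1.00)(0.80) − (-0.20)(-0.40) = 0.7200
  C_23 = −[(1.00)(-0.30) − (-0.25)(-0.40)] = 0.4000
  C_31 = (-0.25)(-0.20) − (-0.20)(0.90) = 0.2300
  C_32 = −[(1.00)(-0.20) − (-0.20)(-0.40)] = 0.2800
  C_33 = (1.00)(0.90) − (-0.25)(-0.40) = 0.8000
det(I−A) = Σ_j (I−A)_1j·C_1j = (1.00)(0.6600) + (-0.25)(0.4000) + (-0.20)(0.4800) = 0.4640
adj(I−A) = Cᵀ =
  [ 0.6600   0.2600   0.2300]
  [ 0.4000   0.7200   0.2800]
  [ 0.4800   0.4000   0.8000]
(I − A)⁻¹ = adj(I−A) / det(I−A) ≈
  [   1.42241     0.56034     0.49569]
  [   0.86207     1.55172     0.60345]
  [   1.03448     0.86207     1.72414]
The output multiplier for sector j is the column-j sum of the Leontief inverse (I − A)⁻¹ = adj(I−A) / det(I−A).
Column 3 of adj(I−A): (0.2300, 0.2800, 0.8000); det(I−A) = 0.4640.
m_3 = (0.2300 + 0.2800 + 0.8000) / 0.4640 = 1.31 / 0.4640 ≈ 2.8233.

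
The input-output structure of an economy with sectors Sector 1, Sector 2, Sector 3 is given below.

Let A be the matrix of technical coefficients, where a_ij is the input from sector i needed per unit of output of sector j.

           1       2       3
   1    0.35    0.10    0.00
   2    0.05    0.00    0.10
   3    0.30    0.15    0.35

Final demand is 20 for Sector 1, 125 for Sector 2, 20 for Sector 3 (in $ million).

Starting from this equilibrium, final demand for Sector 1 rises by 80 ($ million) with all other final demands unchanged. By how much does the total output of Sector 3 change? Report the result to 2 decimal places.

Δx_3 = 60.52

I − A =
  [   0.65    -0.10     0.00]
  [  -0.05     1.00    -0.10]
  [  -0.30    -0.15     0.65]
Cofactors of I−A, C_ij = (−1)^(i+j)·(minor ij) (rows/columns in the sector order above):
  C_11 = (1.00)(0.65) − (-0.10)(-0.15) = 0.6350
  C_12 = −[(-0.05)(0.65) − (-0.10)(-0.30)] = 0.0625
  C_13 = (-0.05)(-0.15) − (1.00)(-0.30) = 0.3075
  C_21 = −[(-0.10)(0.65) − (0.00)(-0.15)] = 0.0650
  C_22 = (0.65)(0.65) − (0.00)(-0.30) = 0.4225
  C_23 = −[(0.65)(-0.15) − (-0.10)(-0.30)] = 0.1275
  C_31 = (-0.10)(-0.10) − (0.00)(1.00) = 0.0100
  C_32 = −[(0.65)(-0.10) − (0.00)(-0.05)] = 0.0650
  C_33 = (0.65)(1.00) − (-0.10)(-0.05) = 0.6450
det(I−A) = Σ_j (I−A)_1j·C_1j = (0.65)(0.6350) + (-0.10)(0.0625) + (0.00)(0.3075) = 0.4065
adj(I−A) = Cᵀ =
  [ 0.6350   0.0650   0.0100]
  [ 0.0625   0.4225   0.0650]
  [ 0.3075   0.1275   0.6450]
(I − A)⁻¹ = adj(I−A) / det(I−A) ≈
  [   1.5621     0.1599     0.0246]
  [   0.1538     1.0394     0.1599]
  [   0.7565     0.3137     1.5867]
Δx = (I − A)⁻¹ Δd with Δd having +80 in the Sector 1 component and 0 elsewhere.
So Δx_3 = L_31 · (+80), where L_31 = adj(I−A)_31 / det(I−A) = 0.3075 / 0.4065.
Δx_3 = 0.3075 × (+80) / 0.4065 = 24.60 / 0.4065 ≈ 60.52.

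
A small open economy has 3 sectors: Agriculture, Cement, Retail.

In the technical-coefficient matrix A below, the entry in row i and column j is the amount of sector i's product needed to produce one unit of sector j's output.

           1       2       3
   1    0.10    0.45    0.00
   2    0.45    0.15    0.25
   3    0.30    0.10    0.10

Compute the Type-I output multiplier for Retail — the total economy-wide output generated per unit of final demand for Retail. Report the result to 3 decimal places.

m_3 = 2.000

I − A =
  [   0.90    -0.45     0.00]
  [  -0.45     0.85    -0.25]
  [  -0.30    -0.10     0.90]
Cofactors of I−A, C_ij = (−1)^(i+j)·(minor ij) (rows/columns in the sector order above):
  C_11 = (0.85)(0.90) − (-0.25)(-0.10) = 0.7400
  C_12 = −[(-0.45)(0.90) − (-0.25)(-0.30)] = 0.4800
  C_13 = (-0.45)(-0.10) − (0.85)(-0.30) = 0.3000
  C_21 = −[(-0.45)(0.90) − (0.00)(-0.10)] = 0.4050
  C_22 = (0.90)(0.90) − (0.00)(-0.30) = 0.8100
  C_23 = −[(0.90)(-0.10) − (-0.45)(-0.30)] = 0.2250
  C_31 = (-0.45)(-0.25) − (0.00)(0.85) = 0.1125
  C_32 = −[(0.90)(-0.25) − (0.00)(-0.45)] = 0.2250
  C_33 = (0.90)(0.85) − (-0.45)(-0.45) = 0.5625
det(I−A) = Σ_j (I−A)_1j·C_1j = (0.90)(0.7400) + (-0.45)(0.4800) + (0.00)(0.3000) = 0.4500
adj(I−A) = Cᵀ =
  [ 0.7400   0.4050   0.1125]
  [ 0.4800   0.8100   0.2250]
  [ 0.3000   0.2250   0.5625]
(I − A)⁻¹ = adj(I−A) / det(I−A) ≈
  [   1.6444     0.9000     0.2500]
  [   1.0667     1.8000     0.5000]
  [   0.6667     0.5000     1.2500]
The output multiplier for sector j is the column-j sum of the Leontief inverse (I − A)⁻¹ = adj(I−A) / det(I−A).
Column 3 of adj(I−A): (0.1125, 0.2250, 0.5625); det(I−A) = 0.4500.
m_3 = (0.1125 + 0.2250 + 0.5625) / 0.4500 = 0.90 / 0.4500 = 2.000.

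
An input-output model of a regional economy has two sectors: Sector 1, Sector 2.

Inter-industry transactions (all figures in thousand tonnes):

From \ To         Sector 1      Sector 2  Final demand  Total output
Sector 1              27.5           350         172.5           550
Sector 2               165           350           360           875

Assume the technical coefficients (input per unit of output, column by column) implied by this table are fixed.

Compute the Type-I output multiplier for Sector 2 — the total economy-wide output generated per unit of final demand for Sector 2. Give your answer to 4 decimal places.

m_2 = 3.0000

Technical coefficients a_ij = z_ij / X_j:
  a_11 = 27.5/550 = 0.05, a_21 = 165/550 = 0.30
  a_12 = 350/875 = 0.40, a_22 = 350/875 = 0.40
I − A =
  [   0.95    -0.40]
  [  -0.30     0.60]
det(I−A) = (0.95)(0.60) − (-0.40)(-0.30) = 0.4500
adj(I−A) = [[0.60, 0.40], [0.30, 0.95]]
(I − A)⁻¹ = adj(I−A) / det(I−A) ≈
  [   1.33333     0.88889]
  [   0.66667     2.11111]
The output multiplier for sector j is the column-j sum of the Leontief inverse (I − A)⁻¹ = adj(I−A) / det(I−A).
Column 2 of adj(I−A): (0.40, 0.95); det(I−A) = 0.4500.
m_2 = (0.40 + 0.95) / 0.4500 = 1.35 / 0.4500 = 3.0000.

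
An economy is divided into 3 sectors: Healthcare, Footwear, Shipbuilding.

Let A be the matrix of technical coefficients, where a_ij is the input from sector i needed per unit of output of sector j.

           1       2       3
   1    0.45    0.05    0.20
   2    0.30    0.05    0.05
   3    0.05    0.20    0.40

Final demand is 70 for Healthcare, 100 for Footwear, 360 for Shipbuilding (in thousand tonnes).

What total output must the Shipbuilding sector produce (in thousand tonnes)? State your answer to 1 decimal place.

x_3 = 726.4

I − A =
  [   0.55    -0.05    -0.20]
  [  -0.30     0.95    -0.05]
  [  -0.05    -0.20     0.60]
Cofactors of I−A, C_ij = (−1)^(i+j)·(minor ij) (rows/columns in the sector order above):
  C_11 = (0.95)(0.60) − (-0.05)(-0.20) = 0.5600
  C_12 = −[(-0.30)(0.60) − (-0.05)(-0.05)] = 0.1825
  C_13 = (-0.30)(-0.20) − (0.95)(-0.05) = 0.1075
  C_21 = −[(-0.05)(0.60) − (-0.20)(-0.20)] = 0.0700
  C_22 = (0.55)(0.60) − (-0.20)(-0.05) = 0.3200
  C_23 = −[(0.55)(-0.20) − (-0.05)(-0.05)] = 0.1125
  C_31 = (-0.05)(-0.05) − (-0.20)(0.95) = 0.1925
  C_32 = −[(0.55)(-0.05) − (-0.20)(-0.30)] = 0.0875
  C_33 = (0.55)(0.95) − (-0.05)(-0.30) = 0.5075
det(I−A) = Σ_j (I−A)_1j·C_1j = (0.55)(0.5600) + (-0.05)(0.1825) + (-0.20)(0.1075) = 0.277375
adj(I−A) = Cᵀ =
  [ 0.5600   0.0700   0.1925]
  [ 0.1825   0.3200   0.0875]
  [ 0.1075   0.1125   0.5075]
(I − A)⁻¹ = adj(I−A) / det(I−A) ≈
  [   2.0189     0.2524     0.6940]
  [   0.6580     1.1537     0.3155]
  [   0.3876     0.4056     1.8297]
x = (I − A)⁻¹ d = adj(I−A)·d / det(I−A), with det(I−A) = 0.277375:
  x_1 = (0.5600·70 + 0.0700·100 + 0.1925·360) / 0.277375 = 115.50 / 0.277375 ≈ 416.4
  x_2 = (0.1825·70 + 0.3200·100 + 0.0875·360) / 0.277375 = 76.275 / 0.277375 ≈ 275.0
  x_3 = (0.1075·70 + 0.1125·100 + 0.5075·360) / 0.277375 = 201.475 / 0.277375 ≈ 726.4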